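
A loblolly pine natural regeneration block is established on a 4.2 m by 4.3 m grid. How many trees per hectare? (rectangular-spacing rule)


Formula: TPH = 10000 m^2/ha / (spacing_x * spacing_y)
Area per tree = 4.2 m * 4.3 m = 18.06 m^2
TPH = 10000 / 18.06 = 554 trees/ha

554


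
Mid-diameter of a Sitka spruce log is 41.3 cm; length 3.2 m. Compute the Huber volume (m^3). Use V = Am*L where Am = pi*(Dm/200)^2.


Huber: V = Am * L,  Am = pi*(Dm/200)^2
Am = pi*(41.3/200)^2 = 0.133965 m^2
V = 0.133965*3.2 = 0.4287 m^3

0.4287


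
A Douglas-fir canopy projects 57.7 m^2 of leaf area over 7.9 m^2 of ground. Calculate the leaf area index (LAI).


Formula: LAI = total leaf area / ground area  (dimensionless)
LAI = 57.7 m^2 / 7.9 m^2
LAI = 7.3

7.3


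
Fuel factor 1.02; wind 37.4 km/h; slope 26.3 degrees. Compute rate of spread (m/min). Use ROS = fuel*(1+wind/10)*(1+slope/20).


Formula: ROS = fuel * (1 + wind/10) * (1 + slope/20)
Wind factor = 1 + 37.4/10 = 4.74
Slope factor = 1 + 26.3/20 = 2.315
ROS = 1.02 * 4.74 * 2.315 = 11.19 m/min

11.19


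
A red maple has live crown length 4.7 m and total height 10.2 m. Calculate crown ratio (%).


Formula: Crown Ratio = (Crown Length / Total Height) * 100
CR = (4.7 m / 10.2 m) * 100
CR = 0.4608 * 100 = 46.1%

46.1


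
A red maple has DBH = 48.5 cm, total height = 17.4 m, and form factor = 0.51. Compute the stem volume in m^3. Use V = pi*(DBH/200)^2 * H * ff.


Formula: V = pi * (DBH/200)^2 * H * ff
Radius = DBH/200 = 48.5/200 = 0.2425 m
Radius^2 = 0.2425^2 = 0.05880625 m^2
V = pi * 0.05880625 * 17.4 * 0.51
V = 1.639 m^3

1.639


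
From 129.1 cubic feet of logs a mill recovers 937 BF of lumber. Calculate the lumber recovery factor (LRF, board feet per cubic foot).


Formula: LRF = Lumber Output (BF) / Log Input (ft^3)
LRF = 937 BF / 129.1 ft^3
LRF = 7.26 BF/ft^3

7.26


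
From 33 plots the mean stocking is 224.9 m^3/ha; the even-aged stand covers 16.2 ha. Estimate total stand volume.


Formula: Total Volume = Mean Volume per ha * Total Area
Total Volume = 224.9 m^3/ha * 16.2 ha
Total Volume = 3643 m^3

3643


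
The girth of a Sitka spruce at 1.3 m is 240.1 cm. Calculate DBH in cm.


Formula: DBH = C / pi
DBH = 240.1 / pi
pi = 3.14159...
DBH = 76.4 cm

76.4


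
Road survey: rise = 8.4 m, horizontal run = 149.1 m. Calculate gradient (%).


Formula: Gradient = rise / run * 100
Gradient = 8.4 / 149.1 * 100 = 5.6%

5.6


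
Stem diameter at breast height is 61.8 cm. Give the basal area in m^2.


Formula: BA = pi * (DBH/2)^2 / 10000  (cm^2 to m^2)
Radius = DBH/2 = 61.8/2 = 30.9 cm
BA = pi * 30.9^2 / 10000
   = 2999.6241 cm^2 / 10000
   = 0.3 m^2

0.3


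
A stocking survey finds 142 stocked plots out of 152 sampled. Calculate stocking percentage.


Formula: Stocking % = stocked plots / total plots * 100
Stocking = 142 / 152 * 100
Stocking = 0.9342 * 100 = 93.4%

93.4


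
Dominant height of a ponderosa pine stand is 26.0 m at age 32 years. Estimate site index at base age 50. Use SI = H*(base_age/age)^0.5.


Formula: SI = H_dom * (base_age / age)^0.5
Age ratio = 50 / 32 = 1.5625
sqrt(age_ratio) = 1.25
SI = 26.0 * 1.25 = 32.5 m

32.5


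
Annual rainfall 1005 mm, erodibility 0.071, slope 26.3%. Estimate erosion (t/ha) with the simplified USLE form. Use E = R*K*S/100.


Formula: E = R * K * S / 100  (simplified USLE)
R * K = 1005 * 0.071 = 71.355
E = 71.355 * 26.3 / 100 = 18.77 t/ha

18.77


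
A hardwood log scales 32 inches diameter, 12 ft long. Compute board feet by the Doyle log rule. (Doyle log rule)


Doyle: BF = (D - 4)^2 * L / 16
Adjusted diameter = 32 - 4 = 28 in
(D-4)^2 = 28^2 = 784
BF = 784 * 12 / 16 = 588 BF

588


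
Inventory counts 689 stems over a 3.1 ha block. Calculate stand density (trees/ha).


Formula: Stand Density = N_trees / Area_ha
Density = 689 trees / 3.1 ha
Density = 222 trees/ha

222


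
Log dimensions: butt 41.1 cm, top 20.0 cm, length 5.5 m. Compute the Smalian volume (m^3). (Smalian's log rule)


Smalian: V = (A1 + A2)/2 * L,  A = pi*(D/200)^2
A1 = pi*(41.1/200)^2 = 0.13267 m^2
A2 = pi*(20.0/200)^2 = 0.031416 m^2
V = (0.13267+0.031416)/2*5.5 = 0.4512 m^3

0.4512


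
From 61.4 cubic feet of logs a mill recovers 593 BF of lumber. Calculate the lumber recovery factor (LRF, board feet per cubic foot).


Formula: LRF = Lumber Output (BF) / Log Input (ft^3)
LRF = 593 BF / 61.4 ft^3
LRF = 9.66 BF/ft^3

9.66


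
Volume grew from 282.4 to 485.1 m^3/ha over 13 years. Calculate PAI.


Formula: PAI = (V_T2 - V_T1) / (T2 - T1)
Volume increment = 485.1 - 282.4 = 202.7 m^3/ha
PAI = 202.7 / 13 = 15.59 m^3/ha/year

15.59


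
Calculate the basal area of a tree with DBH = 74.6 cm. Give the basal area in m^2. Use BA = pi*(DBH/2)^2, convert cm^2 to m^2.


Formula: BA = pi * (DBH/2)^2 / 10000  (cm^2 to m^2)
Radius = DBH/2 = 74.6/2 = 37.3 cm
BA = pi * 37.3^2 / 10000
   = 4370.8664 cm^2 / 10000
   = 0.4371 m^2

0.4371


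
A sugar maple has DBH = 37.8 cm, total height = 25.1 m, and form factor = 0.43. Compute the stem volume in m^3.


Formula: V = pi * (DBH/200)^2 * H * ff
Radius = DBH/200 = 37.8/200 = 0.189 m
Radius^2 = 0.189^2 = 0.035721 m^2
V = pi * 0.035721 * 25.1 * 0.43
V = 1.211 m^3

1.211


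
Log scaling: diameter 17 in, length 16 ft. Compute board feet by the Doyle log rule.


Doyle: BF = (D - 4)^2 * L / 16
Adjusted diameter = 17 - 4 = 13 in
(D-4)^2 = 13^2 = 169
BF = 169 * 16 / 16 = 169 BF

169


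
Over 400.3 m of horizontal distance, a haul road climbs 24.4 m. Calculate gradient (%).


Formula: Gradient = rise / run * 100
Gradient = 24.4 / 400.3 * 100 = 6.1%

6.1


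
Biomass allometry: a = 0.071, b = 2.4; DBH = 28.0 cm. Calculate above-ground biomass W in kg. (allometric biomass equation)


Formula: W = a * DBH^b  (allometric power law)
DBH^b = 28.0^2.4 = 2972.893
W = 0.071 * 2972.893 = 211.1 kg

211.1


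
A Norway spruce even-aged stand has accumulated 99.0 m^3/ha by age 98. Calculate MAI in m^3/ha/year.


Formula: MAI = Total Volume / Stand Age
MAI = 99.0 m^3/ha / 98 years
MAI = 1.01 m^3/ha/year

1.01


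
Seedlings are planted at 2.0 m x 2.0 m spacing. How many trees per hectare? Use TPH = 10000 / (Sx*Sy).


Formula: TPH = 10000 m^2/ha / (spacing_x * spacing_y)
Area per tree = 2.0 m * 2.0 m = 4.0 m^2
TPH = 10000 / 4.0 = 2500 trees/ha

2500


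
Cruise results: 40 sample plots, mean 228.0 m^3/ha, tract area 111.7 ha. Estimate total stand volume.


Formula: Total Volume = Mean Volume per ha * Total Area
Total Volume = 228.0 m^3/ha * 111.7 ha
Total Volume = 25468 m^3

25468


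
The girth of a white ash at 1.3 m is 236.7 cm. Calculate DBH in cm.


Formula: DBH = C / pi
DBH = 236.7 / pi
pi = 3.14159...
DBH = 75.3 cm

75.3


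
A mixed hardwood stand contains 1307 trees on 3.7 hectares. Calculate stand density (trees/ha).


Formula: Stand Density = N_trees / Area_ha
Density = 1307 trees / 3.7 ha
Density = 353 trees/ha

353


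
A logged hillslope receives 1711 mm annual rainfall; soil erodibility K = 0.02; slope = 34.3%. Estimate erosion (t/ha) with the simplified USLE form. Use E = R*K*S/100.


Formula: E = R * K * S / 100  (simplified USLE)
R * K = 1711 * 0.02 = 34.22
E = 34.22 * 34.3 / 100 = 11.74 t/ha

11.74


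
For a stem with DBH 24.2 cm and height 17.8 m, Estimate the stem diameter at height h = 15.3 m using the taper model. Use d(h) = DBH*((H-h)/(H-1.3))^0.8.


Taper: d(h) = DBH * ((H - h) / (H - 1.3))^0.8
Numerator = H - h = 17.8 - 15.3 = 2.5 m
Denominator = H - 1.3 = 17.8 - 1.3 = 16.5 m
Ratio = 2.5 / 16.5 = 0.15152
d = 24.2 * 0.15152^0.8 = 5.3 cm

5.3


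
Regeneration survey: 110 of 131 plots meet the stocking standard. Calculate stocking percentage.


Formula: Stocking % = stocked plots / total plots * 100
Stocking = 110 / 131 * 100
Stocking = 0.8397 * 100 = 84.0%

84.0


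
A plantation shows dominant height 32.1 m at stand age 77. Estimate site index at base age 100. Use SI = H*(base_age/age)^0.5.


Formula: SI = H_dom * (base_age / age)^0.5
Age ratio = 100 / 77 = 1.2987
sqrt(age_ratio) = 1.13961
SI = 32.1 * 1.13961 = 36.6 m

36.6


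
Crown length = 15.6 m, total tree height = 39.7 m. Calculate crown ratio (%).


Formula: Crown Ratio = (Crown Length / Total Height) * 100
CR = (15.6 m / 39.7 m) * 100
CR = 0.3929 * 100 = 39.3%

39.3


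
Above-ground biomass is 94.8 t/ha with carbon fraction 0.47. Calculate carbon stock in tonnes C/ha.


Formula: Carbon Stock = Biomass * Carbon Fraction
C = 94.8 t/ha * 0.47
C = 44.6 t C/ha

44.6


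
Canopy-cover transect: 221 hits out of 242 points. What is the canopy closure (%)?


Formula: Canopy closure = covered points / total points * 100
Closure = 221 / 242 * 100
Closure = 0.9132 * 100 = 91.3%

91.3


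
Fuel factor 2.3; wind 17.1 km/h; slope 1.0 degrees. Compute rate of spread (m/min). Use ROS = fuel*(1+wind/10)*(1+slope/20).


Formula: ROS = fuel * (1 + wind/10) * (1 + slope/20)
Wind factor = 1 + 17.1/10 = 2.71
Slope factor = 1 + 1.0/20 = 1.05
ROS = 2.3 * 2.71 * 1.05 = 6.54 m/min

6.54


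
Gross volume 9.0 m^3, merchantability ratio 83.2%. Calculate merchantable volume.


Formula: MV = V_total * (merchantable_pct / 100)
Merchantable fraction = 83.2% / 100 = 0.832
MV = 9.0 m^3 * 0.832 = 7.488 m^3

7.488


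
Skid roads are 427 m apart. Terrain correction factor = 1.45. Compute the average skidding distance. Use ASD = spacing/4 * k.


Formula: ASD = (spacing / 4) * correction
Uncorrected distance = spacing / 4 = 427 / 4 = 106.75 m
ASD = 106.75 * 1.45 = 155 m

155


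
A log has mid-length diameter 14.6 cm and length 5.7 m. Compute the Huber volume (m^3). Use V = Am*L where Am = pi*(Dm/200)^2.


Huber: V = Am * L,  Am = pi*(Dm/200)^2
Am = pi*(14.6/200)^2 = 0.016742 m^2
V = 0.016742*5.7 = 0.0954 m^3

0.0954


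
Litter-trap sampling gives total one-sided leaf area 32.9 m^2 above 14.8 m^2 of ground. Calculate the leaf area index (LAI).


Formula: LAI = total leaf area / ground area  (dimensionless)
LAI = 32.9 m^2 / 14.8 m^2
LAI = 2.22

2.22


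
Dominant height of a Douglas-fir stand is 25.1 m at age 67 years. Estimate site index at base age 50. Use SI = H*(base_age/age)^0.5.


Formula: SI = H_dom * (base_age / age)^0.5
Age ratio = 50 / 67 = 0.74627
sqrt(age_ratio) = 0.86387
SI = 25.1 * 0.86387 = 21.7 m

21.7


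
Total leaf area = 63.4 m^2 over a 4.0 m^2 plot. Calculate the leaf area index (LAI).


Formula: LAI = total leaf area / ground area  (dimensionless)
LAI = 63.4 m^2 / 4.0 m^2
LAI = 15.85

15.85


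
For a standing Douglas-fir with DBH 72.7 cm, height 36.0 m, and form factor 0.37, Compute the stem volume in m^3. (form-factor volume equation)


Formula: V = pi * (DBH/200)^2 * H * ff
Radius = DBH/200 = 72.7/200 = 0.3635 m
Radius^2 = 0.3635^2 = 0.13213225 m^2
V = pi * 0.13213225 * 36.0 * 0.37
V = 5.529 m^3

5.529


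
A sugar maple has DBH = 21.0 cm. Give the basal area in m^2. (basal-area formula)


Formula: BA = pi * (DBH/2)^2 / 10000  (cm^2 to m^2)
Radius = DBH/2 = 21.0/2 = 10.5 cm
BA = pi * 10.5^2 / 10000
   = 346.3606 cm^2 / 10000
   = 0.0346 m^2

0.0346


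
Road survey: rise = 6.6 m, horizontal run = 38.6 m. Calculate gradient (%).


Formula: Gradient = rise / run * 100
Gradient = 6.6 / 38.6 * 100 = 17.1%

17.1


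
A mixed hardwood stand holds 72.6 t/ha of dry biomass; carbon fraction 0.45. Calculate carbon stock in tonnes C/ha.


Formula: Carbon Stock = Biomass * Carbon Fraction
C = 72.6 t/ha * 0.45
C = 32.7 t C/ha

32.7


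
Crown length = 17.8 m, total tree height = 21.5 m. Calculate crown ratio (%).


Formula: Crown Ratio = (Crown Length / Total Height) * 100
CR = (17.8 m / 21.5 m) * 100
CR = 0.8279 * 100 = 82.8%

82.8


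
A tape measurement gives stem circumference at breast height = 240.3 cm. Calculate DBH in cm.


Formula: DBH = C / pi
DBH = 240.3 / pi
pi = 3.14159...
DBH = 76.5 cm

76.5


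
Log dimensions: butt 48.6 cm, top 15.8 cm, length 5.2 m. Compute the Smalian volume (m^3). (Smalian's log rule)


Smalian: V = (A1 + A2)/2 * L,  A = pi*(D/200)^2
A1 = pi*(48.6/200)^2 = 0.185508 m^2
A2 = pi*(15.8/200)^2 = 0.019607 m^2
V = (0.185508+0.019607)/2*5.2 = 0.5333 m^3

0.5333


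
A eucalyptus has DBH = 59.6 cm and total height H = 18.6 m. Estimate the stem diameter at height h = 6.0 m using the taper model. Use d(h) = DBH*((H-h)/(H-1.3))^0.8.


Taper: d(h) = DBH * ((H - h) / (H - 1.3))^0.8
Numerator = H - h = 18.6 - 6.0 = 12.6 m
Denominator = H - 1.3 = 18.6 - 1.3 = 17.3 m
Ratio = 12.6 / 17.3 = 0.72832
d = 59.6 * 0.72832^0.8 = 46.2 cm

46.2


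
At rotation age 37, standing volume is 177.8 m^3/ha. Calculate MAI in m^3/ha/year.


Formula: MAI = Total Volume / Stand Age
MAI = 177.8 m^3/ha / 37 years
MAI = 4.81 m^3/ha/year

4.81


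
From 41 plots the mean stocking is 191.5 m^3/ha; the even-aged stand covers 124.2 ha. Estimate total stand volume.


Formula: Total Volume = Mean Volume per ha * Total Area
Total Volume = 191.5 m^3/ha * 124.2 ha
Total Volume = 23784 m^3

23784


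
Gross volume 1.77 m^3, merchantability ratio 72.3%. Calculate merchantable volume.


Formula: MV = V_total * (merchantable_pct / 100)
Merchantable fraction = 72.3% / 100 = 0.723
MV = 1.77 m^3 * 0.723 = 1.28 m^3

1.28


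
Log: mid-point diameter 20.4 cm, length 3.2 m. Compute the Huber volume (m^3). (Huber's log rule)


Huber: V = Am * L,  Am = pi*(Dm/200)^2
Am = pi*(20.4/200)^2 = 0.032685 m^2
V = 0.032685*3.2 = 0.1046 m^3

0.1046


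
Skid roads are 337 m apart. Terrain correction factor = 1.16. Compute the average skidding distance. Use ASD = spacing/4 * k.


Formula: ASD = (spacing / 4) * correction
Uncorrected distance = spacing / 4 = 337 / 4 = 84.25 m
ASD = 84.25 * 1.16 = 98 m

98


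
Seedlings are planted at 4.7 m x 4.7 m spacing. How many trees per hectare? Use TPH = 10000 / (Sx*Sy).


Formula: TPH = 10000 m^2/ha / (spacing_x * spacing_y)
Area per tree = 4.7 m * 4.7 m = 22.09 m^2
TPH = 10000 / 22.09 = 453 trees/ha

453


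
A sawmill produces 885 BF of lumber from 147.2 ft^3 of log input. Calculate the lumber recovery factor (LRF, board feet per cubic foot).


Formula: LRF = Lumber Output (BF) / Log Input (ft^3)
LRF = 885 BF / 147.2 ft^3
LRF = 6.01 BF/ft^3

6.01


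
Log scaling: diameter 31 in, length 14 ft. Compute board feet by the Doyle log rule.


Doyle: BF = (D - 4)^2 * L / 16
Adjusted diameter = 31 - 4 = 27 in
(D-4)^2 = 27^2 = 729
BF = 729 * 14 / 16 = 638 BF

638


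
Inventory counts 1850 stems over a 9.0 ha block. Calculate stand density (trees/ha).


Formula: Stand Density = N_trees / Area_ha
Density = 1850 trees / 9.0 ha
Density = 206 trees/ha

206


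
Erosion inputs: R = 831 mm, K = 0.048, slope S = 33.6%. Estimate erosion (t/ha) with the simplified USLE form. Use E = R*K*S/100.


Formula: E = R * K * S / 100  (simplified USLE)
R * K = 831 * 0.048 = 39.888
E = 39.888 * 33.6 / 100 = 13.4 t/ha

13.4


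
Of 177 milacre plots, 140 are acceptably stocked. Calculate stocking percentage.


Formula: Stocking % = stocked plots / total plots * 100
Stocking = 140 / 177 * 100
Stocking = 0.791 * 100 = 79.1%

79.1


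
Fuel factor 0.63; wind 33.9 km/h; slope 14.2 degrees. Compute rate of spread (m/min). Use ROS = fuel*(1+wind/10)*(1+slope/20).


Formula: ROS = fuel * (1 + wind/10) * (1 + slope/20)
Wind factor = 1 + 33.9/10 = 4.39
Slope factor = 1 + 14.2/20 = 1.71
ROS = 0.63 * 4.39 * 1.71 = 4.73 m/min

4.73


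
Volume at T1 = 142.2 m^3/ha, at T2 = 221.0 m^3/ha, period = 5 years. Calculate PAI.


Formula: PAI = (V_T2 - V_T1) / (T2 - T1)
Volume increment = 221.0 - 142.2 = 78.8 m^3/ha
PAI = 78.8 / 5 = 15.76 m^3/ha/year

15.76


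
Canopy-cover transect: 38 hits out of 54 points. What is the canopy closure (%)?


Formula: Canopy closure = covered points / total points * 100
Closure = 38 / 54 * 100
Closure = 0.7037 * 100 = 70.4%

70.4


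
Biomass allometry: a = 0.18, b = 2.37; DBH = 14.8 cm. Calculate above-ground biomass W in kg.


Formula: W = a * DBH^b  (allometric power law)
DBH^b = 14.8^2.37 = 593.636
W = 0.18 * 593.636 = 106.9 kg

106.9


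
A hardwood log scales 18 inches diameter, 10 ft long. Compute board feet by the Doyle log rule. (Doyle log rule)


Doyle: BF = (D - 4)^2 * L / 16
Adjusted diameter = 18 - 4 = 14 in
(D-4)^2 = 14^2 = 196
BF = 196 * 10 / 16 = 123 BF

123


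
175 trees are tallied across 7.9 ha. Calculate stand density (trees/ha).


Formula: Stand Density = N_trees / Area_ha
Density = 175 trees / 7.9 ha
Density = 22 trees/ha

22


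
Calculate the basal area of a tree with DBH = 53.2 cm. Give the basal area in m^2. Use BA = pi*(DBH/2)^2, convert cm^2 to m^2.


Formula: BA = pi * (DBH/2)^2 / 10000  (cm^2 to m^2)
Radius = DBH/2 = 53.2/2 = 26.6 cm
BA = pi * 26.6^2 / 10000
   = 2222.8653 cm^2 / 10000
   = 0.2223 m^2

0.2223


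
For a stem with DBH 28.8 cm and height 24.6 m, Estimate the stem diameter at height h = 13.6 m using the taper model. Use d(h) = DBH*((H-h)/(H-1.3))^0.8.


Taper: d(h) = DBH * ((H - h) / (H - 1.3))^0.8
Numerator = H - h = 24.6 - 13.6 = 11.0 m
Denominator = H - 1.3 = 24.6 - 1.3 = 23.3 m
Ratio = 11.0 / 23.3 = 0.4721
d = 28.8 * 0.4721^0.8 = 15.8 cm

15.8


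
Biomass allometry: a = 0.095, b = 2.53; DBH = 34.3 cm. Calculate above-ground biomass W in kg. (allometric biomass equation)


Formula: W = a * DBH^b  (allometric power law)
DBH^b = 34.3^2.53 = 7661.1528
W = 0.095 * 7661.1528 = 727.8 kg

727.8


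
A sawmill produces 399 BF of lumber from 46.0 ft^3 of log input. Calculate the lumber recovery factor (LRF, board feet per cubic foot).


Formula: LRF = Lumber Output (BF) / Log Input (ft^3)
LRF = 399 BF / 46.0 ft^3
LRF = 8.67 BF/ft^3

8.67


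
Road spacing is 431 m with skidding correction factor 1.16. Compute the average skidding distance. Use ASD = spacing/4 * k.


Formula: ASD = (spacing / 4) * correction
Uncorrected distance = spacing / 4 = 431 / 4 = 107.75 m
ASD = 107.75 * 1.16 = 125 m

125


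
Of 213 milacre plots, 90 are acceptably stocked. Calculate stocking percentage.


Formula: Stocking % = stocked plots / total plots * 100
Stocking = 90 / 213 * 100
Stocking = 0.4225 * 100 = 42.3%

42.3


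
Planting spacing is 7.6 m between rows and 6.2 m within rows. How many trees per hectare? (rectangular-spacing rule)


Formula: TPH = 10000 m^2/ha / (spacing_x * spacing_y)
Area per tree = 7.6 m * 6.2 m = 47.12 m^2
TPH = 10000 / 47.12 = 212 trees/ha

212


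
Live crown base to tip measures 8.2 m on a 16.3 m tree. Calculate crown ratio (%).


Formula: Crown Ratio = (Crown Length / Total Height) * 100
CR = (8.2 m / 16.3 m) * 100
CR = 0.5031 * 100 = 50.3%

50.3


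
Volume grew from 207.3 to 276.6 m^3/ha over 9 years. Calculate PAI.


Formula: PAI = (V_T2 - V_T1) / (T2 - T1)
Volume increment = 276.6 - 207.3 = 69.3 m^3/ha
PAI = 69.3 / 9 = 7.7 m^3/ha/year

7.7


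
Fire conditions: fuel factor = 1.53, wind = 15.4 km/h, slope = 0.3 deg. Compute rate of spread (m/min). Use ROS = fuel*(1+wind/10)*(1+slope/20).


Formula: ROS = fuel * (1 + wind/10) * (1 + slope/20)
Wind factor = 1 + 15.4/10 = 2.54
Slope factor = 1 + 0.3/20 = 1.015
ROS = 1.53 * 2.54 * 1.015 = 3.94 m/min

3.94


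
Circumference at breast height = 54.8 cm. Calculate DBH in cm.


Formula: DBH = C / pi
DBH = 54.8 / pi
pi = 3.14159...
DBH = 17.4 cm

17.4


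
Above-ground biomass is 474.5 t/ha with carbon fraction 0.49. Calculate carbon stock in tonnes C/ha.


Formula: Carbon Stock = Biomass * Carbon Fraction
C = 474.5 t/ha * 0.49
C = 232.5 t C/ha

232.5


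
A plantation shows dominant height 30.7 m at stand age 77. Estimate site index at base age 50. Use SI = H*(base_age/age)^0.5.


Formula: SI = H_dom * (base_age / age)^0.5
Age ratio = 50 / 77 = 0.64935
sqrt(age_ratio) = 0.80582
SI = 30.7 * 0.80582 = 24.7 m

24.7


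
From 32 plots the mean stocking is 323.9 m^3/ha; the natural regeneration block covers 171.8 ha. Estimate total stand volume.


Formula: Total Volume = Mean Volume per ha * Total Area
Total Volume = 323.9 m^3/ha * 171.8 ha
Total Volume = 55646 m^3

55646


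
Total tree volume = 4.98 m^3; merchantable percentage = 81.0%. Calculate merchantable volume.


Formula: MV = V_total * (merchantable_pct / 100)
Merchantable fraction = 81.0% / 100 = 0.81
MV = 4.98 m^3 * 0.81 = 4.034 m^3

4.034


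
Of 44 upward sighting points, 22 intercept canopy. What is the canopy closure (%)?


Formula: Canopy closure = covered points / total points * 100
Closure = 22 / 44 * 100
Closure = 0.5 * 100 = 50.0%

50.0


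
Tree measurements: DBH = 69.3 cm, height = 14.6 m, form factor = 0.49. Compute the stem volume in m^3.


Formula: V = pi * (DBH/200)^2 * H * ff
Radius = DBH/200 = 69.3/200 = 0.3465 m
Radius^2 = 0.3465^2 = 0.12006225 m^2
V = pi * 0.12006225 * 14.6 * 0.49
V = 2.698 m^3

2.698


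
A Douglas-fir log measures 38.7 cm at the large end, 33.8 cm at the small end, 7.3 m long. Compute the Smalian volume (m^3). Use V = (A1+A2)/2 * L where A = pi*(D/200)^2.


Smalian: V = (A1 + A2)/2 * L,  A = pi*(D/200)^2
A1 = pi*(38.7/200)^2 = 0.117628 m^2
A2 = pi*(33.8/200)^2 = 0.089727 m^2
V = (0.117628+0.089727)/2*7.3 = 0.7568 m^3

0.7568


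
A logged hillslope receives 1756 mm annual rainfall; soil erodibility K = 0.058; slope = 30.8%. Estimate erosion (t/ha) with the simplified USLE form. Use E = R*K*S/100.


Formula: E = R * K * S / 100  (simplified USLE)
R * K = 1756 * 0.058 = 101.848
E = 101.848 * 30.8 / 100 = 31.37 t/ha

31.37


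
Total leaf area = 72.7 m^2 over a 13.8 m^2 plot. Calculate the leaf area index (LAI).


Formula: LAI = total leaf area / ground area  (dimensionless)
LAI = 72.7 m^2 / 13.8 m^2
LAI = 5.27

5.27


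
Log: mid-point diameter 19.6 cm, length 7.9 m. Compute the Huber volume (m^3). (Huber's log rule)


Huber: V = Am * L,  Am = pi*(Dm/200)^2
Am = pi*(19.6/200)^2 = 0.030172 m^2
V = 0.030172*7.9 = 0.2384 m^3

0.2384


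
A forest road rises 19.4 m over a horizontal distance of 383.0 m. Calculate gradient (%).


Formula: Gradient = rise / run * 100
Gradient = 19.4 / 383.0 * 100 = 5.1%

5.1


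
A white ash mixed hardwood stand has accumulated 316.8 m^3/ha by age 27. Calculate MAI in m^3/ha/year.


Formula: MAI = Total Volume / Stand Age
MAI = 316.8 m^3/ha / 27 years
MAI = 11.73 m^3/ha/year

11.73


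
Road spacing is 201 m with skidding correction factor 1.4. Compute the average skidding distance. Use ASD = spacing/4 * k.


Formula: ASD = (spacing / 4) * correction
Uncorrected distance = spacing / 4 = 201 / 4 = 50.25 m
ASD = 50.25 * 1.4 = 70 m

70


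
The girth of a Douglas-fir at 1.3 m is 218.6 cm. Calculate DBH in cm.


Formula: DBH = C / pi
DBH = 218.6 / pi
pi = 3.14159...
DBH = 69.6 cm

69.6


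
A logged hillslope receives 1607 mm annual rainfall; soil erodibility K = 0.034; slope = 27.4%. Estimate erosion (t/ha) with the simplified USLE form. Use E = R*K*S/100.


Formula: E = R * K * S / 100  (simplified USLE)
R * K = 1607 * 0.034 = 54.638
E = 54.638 * 27.4 / 100 = 14.97 t/ha

14.97


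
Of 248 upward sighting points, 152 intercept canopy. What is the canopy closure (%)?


Formula: Canopy closure = covered points / total points * 100
Closure = 152 / 248 * 100
Closure = 0.6129 * 100 = 61.3%

61.3


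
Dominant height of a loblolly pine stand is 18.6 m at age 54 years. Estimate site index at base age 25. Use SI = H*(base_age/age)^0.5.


Formula: SI = H_dom * (base_age / age)^0.5
Age ratio = 25 / 54 = 0.46296
sqrt(age_ratio) = 0.68041
SI = 18.6 * 0.68041 = 12.7 m

12.7


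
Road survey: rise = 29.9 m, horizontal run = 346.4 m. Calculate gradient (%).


Formula: Gradient = rise / run * 100
Gradient = 29.9 / 346.4 * 100 = 8.6%

8.6


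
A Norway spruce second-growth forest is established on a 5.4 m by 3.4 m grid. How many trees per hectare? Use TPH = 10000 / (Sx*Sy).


Formula: TPH = 10000 m^2/ha / (spacing_x * spacing_y)
Area per tree = 5.4 m * 3.4 m = 18.36 m^2
TPH = 10000 / 18.36 = 545 trees/ha

545


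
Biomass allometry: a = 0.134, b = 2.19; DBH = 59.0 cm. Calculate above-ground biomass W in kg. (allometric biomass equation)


Formula: W = a * DBH^b  (allometric power law)
DBH^b = 59.0^2.19 = 7553.8074
W = 0.134 * 7553.8074 = 1012.2 kg

1012.2


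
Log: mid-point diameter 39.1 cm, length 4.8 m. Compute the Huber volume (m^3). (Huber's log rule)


Huber: V = Am * L,  Am = pi*(Dm/200)^2
Am = pi*(39.1/200)^2 = 0.120072 m^2
V = 0.120072*4.8 = 0.5763 m^3

0.5763


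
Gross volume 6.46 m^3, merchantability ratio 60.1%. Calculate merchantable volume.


Formula: MV = V_total * (merchantable_pct / 100)
Merchantable fraction = 60.1% / 100 = 0.601
MV = 6.46 m^3 * 0.601 = 3.882 m^3

3.882


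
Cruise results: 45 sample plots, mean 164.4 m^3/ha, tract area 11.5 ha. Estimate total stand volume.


Formula: Total Volume = Mean Volume per ha * Total Area
Total Volume = 164.4 m^3/ha * 11.5 ha
Total Volume = 1891 m^3

1891


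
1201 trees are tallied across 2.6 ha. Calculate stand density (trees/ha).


Formula: Stand Density = N_trees / Area_ha
Density = 1201 trees / 2.6 ha
Density = 462 trees/ha

462


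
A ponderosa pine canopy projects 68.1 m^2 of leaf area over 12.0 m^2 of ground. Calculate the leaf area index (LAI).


Formula: LAI = total leaf area / ground area  (dimensionless)
LAI = 68.1 m^2 / 12.0 m^2
LAI = 5.68

5.68


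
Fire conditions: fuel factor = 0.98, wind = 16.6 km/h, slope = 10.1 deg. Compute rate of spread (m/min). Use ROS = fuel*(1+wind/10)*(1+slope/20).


Formula: ROS = fuel * (1 + wind/10) * (1 + slope/20)
Wind factor = 1 + 16.6/10 = 2.66
Slope factor = 1 + 10.1/20 = 1.505
ROS = 0.98 * 2.66 * 1.505 = 3.92 m/min

3.92


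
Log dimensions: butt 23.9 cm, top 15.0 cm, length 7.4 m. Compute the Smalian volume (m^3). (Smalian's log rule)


Smalian: V = (A1 + A2)/2 * L,  A = pi*(D/200)^2
A1 = pi*(23.9/200)^2 = 0.044863 m^2
A2 = pi*(15.0/200)^2 = 0.017671 m^2
V = (0.044863+0.017671)/2*7.4 = 0.2314 m^3

0.2314


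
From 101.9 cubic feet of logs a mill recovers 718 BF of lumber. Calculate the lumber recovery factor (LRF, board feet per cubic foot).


Formula: LRF = Lumber Output (BF) / Log Input (ft^3)
LRF = 718 BF / 101.9 ft^3
LRF = 7.05 BF/ft^3

7.05


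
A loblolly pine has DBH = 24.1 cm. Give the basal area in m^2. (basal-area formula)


Formula: BA = pi * (DBH/2)^2 / 10000  (cm^2 to m^2)
Radius = DBH/2 = 24.1/2 = 12.05 cm
BA = pi * 12.05^2 / 10000
   = 456.1671 cm^2 / 10000
   = 0.0456 m^2

0.0456


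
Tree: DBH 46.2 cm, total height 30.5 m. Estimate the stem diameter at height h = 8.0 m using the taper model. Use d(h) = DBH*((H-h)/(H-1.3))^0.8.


Taper: d(h) = DBH * ((H - h) / (H - 1.3))^0.8
Numerator = H - h = 30.5 - 8.0 = 22.5 m
Denominator = H - 1.3 = 30.5 - 1.3 = 29.2 m
Ratio = 22.5 / 29.2 = 0.77055
d = 46.2 * 0.77055^0.8 = 37.5 cm

37.5


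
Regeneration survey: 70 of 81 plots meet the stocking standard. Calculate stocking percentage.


Formula: Stocking % = stocked plots / total plots * 100
Stocking = 70 / 81 * 100
Stocking = 0.8642 * 100 = 86.4%

86.4


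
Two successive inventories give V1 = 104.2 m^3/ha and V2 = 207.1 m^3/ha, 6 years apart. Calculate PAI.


Formula: PAI = (V_T2 - V_T1) / (T2 - T1)
Volume increment = 207.1 - 104.2 = 102.9 m^3/ha
PAI = 102.9 / 6 = 17.15 m^3/ha/year

17.15


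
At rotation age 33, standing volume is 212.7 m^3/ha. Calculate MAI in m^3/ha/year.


Formula: MAI = Total Volume / Stand Age
MAI = 212.7 m^3/ha / 33 years
MAI = 6.45 m^3/ha/year

6.45


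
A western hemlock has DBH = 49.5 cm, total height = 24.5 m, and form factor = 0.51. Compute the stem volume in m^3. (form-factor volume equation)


Formula: V = pi * (DBH/200)^2 * H * ff
Radius = DBH/200 = 49.5/200 = 0.2475 m
Radius^2 = 0.2475^2 = 0.06125625 m^2
V = pi * 0.06125625 * 24.5 * 0.51
V = 2.405 m^3

2.405


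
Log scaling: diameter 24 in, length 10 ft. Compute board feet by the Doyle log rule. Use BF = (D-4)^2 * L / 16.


Doyle: BF = (D - 4)^2 * L / 16
Adjusted diameter = 24 - 4 = 20 in
(D-4)^2 = 20^2 = 400
BF = 400 * 10 / 16 = 250 BF

250


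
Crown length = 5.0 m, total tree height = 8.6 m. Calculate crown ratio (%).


Formula: Crown Ratio = (Crown Length / Total Height) * 100
CR = (5.0 m / 8.6 m) * 100
CR = 0.5814 * 100 = 58.1%

58.1


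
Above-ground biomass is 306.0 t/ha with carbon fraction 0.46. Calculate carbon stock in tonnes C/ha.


Formula: Carbon Stock = Biomass * Carbon Fraction
C = 306.0 t/ha * 0.46
C = 140.8 t C/ha

140.8


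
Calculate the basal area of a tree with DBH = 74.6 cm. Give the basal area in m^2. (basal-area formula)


Formula: BA = pi * (DBH/2)^2 / 10000  (cm^2 to m^2)
Radius = DBH/2 = 74.6/2 = 37.3 cm
BA = pi * 37.3^2 / 10000
   = 4370.8664 cm^2 / 10000
   = 0.4371 m^2

0.4371


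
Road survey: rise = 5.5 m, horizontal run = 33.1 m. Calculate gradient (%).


Formula: Gradient = rise / run * 100
Gradient = 5.5 / 33.1 * 100 = 16.6%

16.6


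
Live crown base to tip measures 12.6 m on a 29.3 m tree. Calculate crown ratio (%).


Formula: Crown Ratio = (Crown Length / Total Height) * 100
CR = (12.6 m / 29.3 m) * 100
CR = 0.43 * 100 = 43.0%

43.0


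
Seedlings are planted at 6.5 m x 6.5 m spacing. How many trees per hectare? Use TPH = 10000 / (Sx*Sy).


Formula: TPH = 10000 m^2/ha / (spacing_x * spacing_y)
Area per tree = 6.5 m * 6.5 m = 42.25 m^2
TPH = 10000 / 42.25 = 237 trees/ha

237


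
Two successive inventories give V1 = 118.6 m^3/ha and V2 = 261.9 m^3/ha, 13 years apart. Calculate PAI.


Formula: PAI = (V_T2 - V_T1) / (T2 - T1)
Volume increment = 261.9 - 118.6 = 143.3 m^3/ha
PAI = 143.3 / 13 = 11.02 m^3/ha/year

11.02


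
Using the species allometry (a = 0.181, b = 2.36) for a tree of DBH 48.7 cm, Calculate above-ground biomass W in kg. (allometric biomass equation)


Formula: W = a * DBH^b  (allometric power law)
DBH^b = 48.7^2.36 = 9606.5699
W = 0.181 * 9606.5699 = 1738.8 kg

1738.8


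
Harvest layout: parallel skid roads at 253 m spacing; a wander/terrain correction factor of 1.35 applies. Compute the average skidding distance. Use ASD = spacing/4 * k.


Formula: ASD = (spacing / 4) * correction
Uncorrected distance = spacing / 4 = 253 / 4 = 63.25 m
ASD = 63.25 * 1.35 = 85 m

85


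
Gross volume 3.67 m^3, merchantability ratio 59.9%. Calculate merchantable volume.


Formula: MV = V_total * (merchantable_pct / 100)
Merchantable fraction = 59.9% / 100 = 0.599
MV = 3.67 m^3 * 0.599 = 2.198 m^3

2.198


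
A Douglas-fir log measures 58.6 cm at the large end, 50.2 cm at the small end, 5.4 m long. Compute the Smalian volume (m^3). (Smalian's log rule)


Smalian: V = (A1 + A2)/2 * L,  A = pi*(D/200)^2
A1 = pi*(58.6/200)^2 = 0.269703 m^2
A2 = pi*(50.2/200)^2 = 0.197923 m^2
V = (0.269703+0.197923)/2*5.4 = 1.2626 m^3

1.2626


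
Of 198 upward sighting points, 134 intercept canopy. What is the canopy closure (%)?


Formula: Canopy closure = covered points / total points * 100
Closure = 134 / 198 * 100
Closure = 0.6768 * 100 = 67.7%

67.7


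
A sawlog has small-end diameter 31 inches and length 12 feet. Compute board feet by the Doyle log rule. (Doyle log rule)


Doyle: BF = (D - 4)^2 * L / 16
Adjusted diameter = 31 - 4 = 27 in
(D-4)^2 = 27^2 = 729
BF = 729 * 12 / 16 = 547 BF

547


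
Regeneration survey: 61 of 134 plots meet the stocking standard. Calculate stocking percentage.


Formula: Stocking % = stocked plots / total plots * 100
Stocking = 61 / 134 * 100
Stocking = 0.4552 * 100 = 45.5%

45.5


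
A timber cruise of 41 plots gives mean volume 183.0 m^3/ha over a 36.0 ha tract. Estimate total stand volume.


Formula: Total Volume = Mean Volume per ha * Total Area
Total Volume = 183.0 m^3/ha * 36.0 ha
Total Volume = 6588 m^3

6588


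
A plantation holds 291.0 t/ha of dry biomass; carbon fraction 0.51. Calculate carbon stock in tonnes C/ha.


Formula: Carbon Stock = Biomass * Carbon Fraction
C = 291.0 t/ha * 0.51
C = 148.4 t C/ha

148.4


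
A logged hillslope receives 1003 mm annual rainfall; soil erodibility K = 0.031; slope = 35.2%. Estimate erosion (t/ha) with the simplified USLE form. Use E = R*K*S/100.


Formula: E = R * K * S / 100  (simplified USLE)
R * K = 1003 * 0.031 = 31.093
E = 31.093 * 35.2 / 100 = 10.94 t/ha

10.94


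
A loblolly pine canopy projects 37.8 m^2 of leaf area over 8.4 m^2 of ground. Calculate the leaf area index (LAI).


Formula: LAI = total leaf area / ground area  (dimensionless)
LAI = 37.8 m^2 / 8.4 m^2
LAI = 4.5

4.5


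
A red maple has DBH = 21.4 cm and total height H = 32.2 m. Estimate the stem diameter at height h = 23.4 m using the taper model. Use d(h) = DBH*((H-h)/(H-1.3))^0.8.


Taper: d(h) = DBH * ((H - h) / (H - 1.3))^0.8
Numerator = H - h = 32.2 - 23.4 = 8.8 m
Denominator = H - 1.3 = 32.2 - 1.3 = 30.9 m
Ratio = 8.8 / 30.9 = 0.28479
d = 21.4 * 0.28479^0.8 = 7.8 cm

7.8


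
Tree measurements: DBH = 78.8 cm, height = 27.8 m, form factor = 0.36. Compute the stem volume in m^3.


Formula: V = pi * (DBH/200)^2 * H * ff
Radius = DBH/200 = 78.8/200 = 0.394 m
Radius^2 = 0.394^2 = 0.155236 m^2
V = pi * 0.155236 * 27.8 * 0.36
V = 4.881 m^3

4.881


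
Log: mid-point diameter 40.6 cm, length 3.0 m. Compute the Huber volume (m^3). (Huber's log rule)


Huber: V = Am * L,  Am = pi*(Dm/200)^2
Am = pi*(40.6/200)^2 = 0.129462 m^2
V = 0.129462*3.0 = 0.3884 m^3

0.3884


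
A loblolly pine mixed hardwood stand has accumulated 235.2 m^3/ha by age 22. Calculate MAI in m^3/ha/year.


Formula: MAI = Total Volume / Stand Age
MAI = 235.2 m^3/ha / 22 years
MAI = 10.69 m^3/ha/year

10.69


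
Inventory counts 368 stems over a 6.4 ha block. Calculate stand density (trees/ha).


Formula: Stand Density = N_trees / Area_ha
Density = 368 trees / 6.4 ha
Density = 58 trees/ha

58


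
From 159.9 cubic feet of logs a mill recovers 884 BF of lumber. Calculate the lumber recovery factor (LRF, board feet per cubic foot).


Formula: LRF = Lumber Output (BF) / Log Input (ft^3)
LRF = 884 BF / 159.9 ft^3
LRF = 5.53 BF/ft^3

5.53


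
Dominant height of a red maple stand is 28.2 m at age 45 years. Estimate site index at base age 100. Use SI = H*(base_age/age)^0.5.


Formula: SI = H_dom * (base_age / age)^0.5
Age ratio = 100 / 45 = 2.22222
sqrt(age_ratio) = 1.49071
SI = 28.2 * 1.49071 = 42.0 m

42.0


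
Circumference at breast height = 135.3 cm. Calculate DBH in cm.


Formula: DBH = C / pi
DBH = 135.3 / pi
pi = 3.14159...
DBH = 43.1 cm

43.1


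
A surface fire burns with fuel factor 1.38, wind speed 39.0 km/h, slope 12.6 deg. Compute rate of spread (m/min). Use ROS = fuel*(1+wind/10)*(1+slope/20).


Formula: ROS = fuel * (1 + wind/10) * (1 + slope/20)
Wind factor = 1 + 39.0/10 = 4.9
Slope factor = 1 + 12.6/20 = 1.63
ROS = 1.38 * 4.9 * 1.63 = 11.02 m/min

11.02


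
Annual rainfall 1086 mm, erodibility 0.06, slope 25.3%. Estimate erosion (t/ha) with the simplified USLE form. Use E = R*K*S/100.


Formula: E = R * K * S / 100  (simplified USLE)
R * K = 1086 * 0.06 = 65.16
E = 65.16 * 25.3 / 100 = 16.49 t/ha

16.49


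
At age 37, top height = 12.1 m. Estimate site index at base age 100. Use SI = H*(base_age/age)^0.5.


Formula: SI = H_dom * (base_age / age)^0.5
Age ratio = 100 / 37 = 2.7027
sqrt(age_ratio) = 1.64399
SI = 12.1 * 1.64399 = 19.9 m

19.9


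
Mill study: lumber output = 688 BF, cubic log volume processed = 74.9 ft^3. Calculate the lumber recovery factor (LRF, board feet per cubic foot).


Formula: LRF = Lumber Output (BF) / Log Input (ft^3)
LRF = 688 BF / 74.9 ft^3
LRF = 9.19 BF/ft^3

9.19


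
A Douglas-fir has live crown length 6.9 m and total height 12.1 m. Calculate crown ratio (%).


Formula: Crown Ratio = (Crown Length / Total Height) * 100
CR = (6.9 m / 12.1 m) * 100
CR = 0.5702 * 100 = 57.0%

57.0


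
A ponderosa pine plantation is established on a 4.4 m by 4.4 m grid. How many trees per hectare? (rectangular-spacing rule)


Formula: TPH = 10000 m^2/ha / (spacing_x * spacing_y)
Area per tree = 4.4 m * 4.4 m = 19.36 m^2
TPH = 10000 / 19.36 = 517 trees/ha

517


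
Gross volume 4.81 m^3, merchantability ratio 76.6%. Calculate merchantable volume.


Formula: MV = V_total * (merchantable_pct / 100)
Merchantable fraction = 76.6% / 100 = 0.766
MV = 4.81 m^3 * 0.766 = 3.684 m^3

3.684


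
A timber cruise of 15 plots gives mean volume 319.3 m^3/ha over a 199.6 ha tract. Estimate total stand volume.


Formula: Total Volume = Mean Volume per ha * Total Area
Total Volume = 319.3 m^3/ha * 199.6 ha
Total Volume = 63732 m^3

63732


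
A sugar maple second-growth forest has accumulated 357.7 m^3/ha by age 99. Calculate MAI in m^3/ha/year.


Formula: MAI = Total Volume / Stand Age
MAI = 357.7 m^3/ha / 99 years
MAI = 3.61 m^3/ha/year

3.61


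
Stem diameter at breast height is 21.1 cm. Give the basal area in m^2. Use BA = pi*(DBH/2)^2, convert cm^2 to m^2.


Formula: BA = pi * (DBH/2)^2 / 10000  (cm^2 to m^2)
Radius = DBH/2 = 21.1/2 = 10.55 cm
BA = pi * 10.55^2 / 10000
   = 349.6671 cm^2 / 10000
   = 0.035 m^2

0.035


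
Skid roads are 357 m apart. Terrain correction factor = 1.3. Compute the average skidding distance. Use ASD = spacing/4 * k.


Formula: ASD = (spacing / 4) * correction
Uncorrected distance = spacing / 4 = 357 / 4 = 89.25 m
ASD = 89.25 * 1.3 = 116 m

116


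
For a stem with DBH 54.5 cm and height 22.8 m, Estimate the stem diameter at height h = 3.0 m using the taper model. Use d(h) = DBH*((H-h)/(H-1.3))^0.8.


Taper: d(h) = DBH * ((H - h) / (H - 1.3))^0.8
Numerator = H - h = 22.8 - 3.0 = 19.8 m
Denominator = H - 1.3 = 22.8 - 1.3 = 21.5 m
Ratio = 19.8 / 21.5 = 0.92093
d = 54.5 * 0.92093^0.8 = 51.0 cm

51.0


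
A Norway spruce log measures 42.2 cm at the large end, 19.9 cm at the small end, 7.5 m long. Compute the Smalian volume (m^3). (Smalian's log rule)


Smalian: V = (A1 + A2)/2 * L,  A = pi*(D/200)^2
A1 = pi*(42.2/200)^2 = 0.139867 m^2
A2 = pi*(19.9/200)^2 = 0.031103 m^2
V = (0.139867+0.031103)/2*7.5 = 0.6411 m^3

0.6411


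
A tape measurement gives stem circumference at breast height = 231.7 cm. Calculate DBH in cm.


Formula: DBH = C / pi
DBH = 231.7 / pi
pi = 3.14159...
DBH = 73.8 cm

73.8


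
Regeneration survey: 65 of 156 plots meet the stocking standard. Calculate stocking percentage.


Formula: Stocking % = stocked plots / total plots * 100
Stocking = 65 / 156 * 100
Stocking = 0.4167 * 100 = 41.7%

41.7


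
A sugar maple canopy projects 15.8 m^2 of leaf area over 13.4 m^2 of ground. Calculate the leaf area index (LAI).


Formula: LAI = total leaf area / ground area  (dimensionless)
LAI = 15.8 m^2 / 13.4 m^2
LAI = 1.18

1.18


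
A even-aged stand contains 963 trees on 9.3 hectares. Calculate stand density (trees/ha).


Formula: Stand Density = N_trees / Area_ha
Density = 963 trees / 9.3 ha
Density = 104 trees/ha

104


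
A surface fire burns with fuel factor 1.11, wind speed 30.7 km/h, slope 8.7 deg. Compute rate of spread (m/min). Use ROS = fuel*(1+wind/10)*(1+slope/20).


Formula: ROS = fuel * (1 + wind/10) * (1 + slope/20)
Wind factor = 1 + 30.7/10 = 4.07
Slope factor = 1 + 8.7/20 = 1.435
ROS = 1.11 * 4.07 * 1.435 = 6.48 m/min

6.48


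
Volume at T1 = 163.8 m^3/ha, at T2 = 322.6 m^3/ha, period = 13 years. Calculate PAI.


Formula: PAI = (V_T2 - V_T1) / (T2 - T1)
Volume increment = 322.6 - 163.8 = 158.8 m^3/ha
PAI = 158.8 / 13 = 12.22 m^3/ha/year

12.22


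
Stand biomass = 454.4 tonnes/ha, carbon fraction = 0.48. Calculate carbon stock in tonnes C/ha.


Formula: Carbon Stock = Biomass * Carbon Fraction
C = 454.4 t/ha * 0.48
C = 218.1 t C/ha

218.1


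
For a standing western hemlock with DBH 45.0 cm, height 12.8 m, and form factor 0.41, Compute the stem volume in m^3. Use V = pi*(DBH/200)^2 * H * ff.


Formula: V = pi * (DBH/200)^2 * H * ff
Radius = DBH/200 = 45.0/200 = 0.225 m
Radius^2 = 0.225^2 = 0.050625 m^2
V = pi * 0.050625 * 12.8 * 0.41
V = 0.835 m^3

0.835
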